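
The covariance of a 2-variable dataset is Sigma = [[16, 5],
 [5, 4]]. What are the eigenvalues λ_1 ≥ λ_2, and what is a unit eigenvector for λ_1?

Step 1 — characteristic polynomial of 2×2 Sigma:
  det(Sigma - λI) = λ² - trace · λ + det = 0.
  trace = 16 + 4 = 20, det = 16·4 - (5)² = 39.
Step 2 — discriminant:
  Δ = trace² - 4·det = 400 - 156 = 244.
Step 3 — eigenvalues:
  λ = (trace ± √Δ)/2 = (20 ± 15.6205)/2,
  λ_1 = 17.8102,  λ_2 = 2.1898.

Step 4 — unit eigenvector for λ_1: solve (Sigma - λ_1 I)v = 0. First row:
  (16 - 17.8102)·v_x + (5)·v_y = 0, i.e. (-1.8102)·v_x + (5)·v_y = 0,
  so v ∝ (b, λ_1 - a) = (5, 1.8102) = u.
  ||u|| = √((5)² + (1.8102)²) = √(28.277) ≈ 5.3176,
  v_1 = u/||u|| ≈ (0.9403, 0.3404) (||v_1|| = 1).

λ_1 = 17.8102,  λ_2 = 2.1898;  v_1 ≈ (0.9403, 0.3404)


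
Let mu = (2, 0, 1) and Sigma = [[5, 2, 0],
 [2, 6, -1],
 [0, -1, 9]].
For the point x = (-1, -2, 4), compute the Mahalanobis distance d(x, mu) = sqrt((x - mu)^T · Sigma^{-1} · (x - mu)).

Step 1 — centre the observation: (x - mu) = (-3, -2, 3).

Step 2 — invert Sigma (cofactor / det for 3×3, or solve directly):
  Sigma^{-1} = [[0.2314, -0.0786, -0.0087],
 [-0.0786, 0.1965, 0.0218],
 [-0.0087, 0.0218, 0.1135]].

Step 3 — form the quadratic (x - mu)^T · Sigma^{-1} · (x - mu):
  Sigma^{-1} · (x - mu) = (-0.5633, -0.0917, 0.3231).
  (x - mu)^T · [Sigma^{-1} · (x - mu)] = (-3)·(-0.5633) + (-2)·(-0.0917) + (3)·(0.3231) = 2.8428.

Step 4 — take square root: d = √(2.8428) ≈ 1.6861.

d(x, mu) = √(2.8428) ≈ 1.6861


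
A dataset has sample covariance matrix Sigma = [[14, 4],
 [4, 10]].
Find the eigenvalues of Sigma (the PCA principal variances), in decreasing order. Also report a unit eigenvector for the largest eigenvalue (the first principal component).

Step 1 — characteristic polynomial of 2×2 Sigma:
  det(Sigma - λI) = λ² - trace · λ + det = 0.
  trace = 14 + 10 = 24, det = 14·10 - (4)² = 124.
Step 2 — discriminant:
  Δ = trace² - 4·det = 576 - 496 = 80.
Step 3 — eigenvalues:
  λ = (trace ± √Δ)/2 = (24 ± 8.9443)/2,
  λ_1 = 16.4721,  λ_2 = 7.5279.

Step 4 — unit eigenvector for λ_1: solve (Sigma - λ_1 I)v = 0. First row:
  (14 - 16.4721)·v_x + (4)·v_y = 0, i.e. (-2.4721)·v_x + (4)·v_y = 0,
  so v ∝ (b, λ_1 - a) = (4, 2.4721) = u.
  ||u|| = √((4)² + (2.4721)²) = √(22.1115) ≈ 4.7023,
  v_1 = u/||u|| ≈ (0.8507, 0.5257) (||v_1|| = 1).

λ_1 = 16.4721,  λ_2 = 7.5279;  v_1 ≈ (0.8507, 0.5257)


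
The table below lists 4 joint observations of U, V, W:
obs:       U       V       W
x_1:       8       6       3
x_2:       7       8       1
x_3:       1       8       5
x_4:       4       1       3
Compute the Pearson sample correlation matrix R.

Step 1 — column means:
  mean(U) = (8 + 7 + 1 + 4) / 4 = 20/4 = 5
  mean(V) = (6 + 8 + 8 + 1) / 4 = 23/4 = 5.75
  mean(W) = (3 + 1 + 5 + 3) / 4 = 12/4 = 3

Step 2 — sample variances and covariances s[i,j] = (1/(n-1)) · Σ_k (x_{k,i} - mean_i) · (x_{k,j} - mean_j), with n-1 = 3:
  s[U,U] = ((3)·(3) + (2)·(2) + (-4)·(-4) + (-1)·(-1)) / 3 = 30/3 = 10
  s[U,V] = ((3)·(0.25) + (2)·(2.25) + (-4)·(2.25) + (-1)·(-4.75)) / 3 = 1/3 = 0.3333
  s[U,W] = ((3)·(0) + (2)·(-2) + (-4)·(2) + (-1)·(0)) / 3 = -12/3 = -4
  s[V,V] = ((0.25)·(0.25) + (2.25)·(2.25) + (2.25)·(2.25) + (-4.75)·(-4.75)) / 3 = 32.75/3 = 10.9167
  s[V,W] = ((0.25)·(0) + (2.25)·(-2) + (2.25)·(2) + (-4.75)·(0)) / 3 = 0/3 = 0
  s[W,W] = ((0)·(0) + (-2)·(-2) + (2)·(2) + (0)·(0)) / 3 = 8/3 = 2.6667
  Sample standard deviations s_i = √(s[i,i]):
  s(U) = √(10) = 3.1623
  s(V) = √(10.9167) = 3.304
  s(W) = √(2.6667) = 1.633

Step 3 — r_{ij} = s_{ij} / (s_i · s_j):
  r[U,U] = 1 (diagonal).
  r[U,V] = 0.3333 / (3.1623 · 3.304) = 0.3333 / 10.4483 = 0.0319
  r[U,W] = -4 / (3.1623 · 1.633) = -4 / 5.164 = -0.7746
  r[V,V] = 1 (diagonal).
  r[V,W] = 0 / (3.304 · 1.633) = 0 / 5.3955 = 0
  r[W,W] = 1 (diagonal).

R is symmetric with unit diagonal. Assembling:

R = [[1, 0.0319, -0.7746],
 [0.0319, 1, 0],
 [-0.7746, 0, 1]]


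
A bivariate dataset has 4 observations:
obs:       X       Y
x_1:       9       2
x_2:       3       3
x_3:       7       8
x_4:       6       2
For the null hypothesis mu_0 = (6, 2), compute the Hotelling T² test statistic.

Step 1 — sample mean vector:
  mean(X) = (9 + 3 + 7 + 6) / 4 = 25/4 = 6.25
  mean(Y) = (2 + 3 + 8 + 2) / 4 = 15/4 = 3.75
  x̄ = (6.25, 3.75),  deviation x̄ - mu_0 = (6.25, 3.75) - (6, 2) = (0.25, 1.75).

Step 2 — sample covariance matrix, S[i,j] = (1/(n-1)) · Σ_k (x_{k,i} - mean_i) · (x_{k,j} - mean_j), divisor n-1 = 3:
  S[X,X] = ((2.75)·(2.75) + (-3.25)·(-3.25) + (0.75)·(0.75) + (-0.25)·(-0.25)) / 3 = 18.75/3 = 6.25
  S[X,Y] = ((2.75)·(-1.75) + (-3.25)·(-0.75) + (0.75)·(4.25) + (-0.25)·(-1.75)) / 3 = 1.25/3 = 0.4167
  S[Y,Y] = ((-1.75)·(-1.75) + (-0.75)·(-0.75) + (4.25)·(4.25) + (-1.75)·(-1.75)) / 3 = 24.75/3 = 8.25
  S = [[6.25, 0.4167],
 [0.4167, 8.25]].

Step 3 — invert S. det(S) = 6.25·8.25 - (0.4167)² = 51.3889.
  S^{-1} = (1/det) · [[d, -b], [-b, a]] = [[0.1605, -0.0081],
 [-0.0081, 0.1216]].

Step 4 — quadratic form (x̄ - mu_0)^T · S^{-1} · (x̄ - mu_0):
  S^{-1} · (x̄ - mu_0) = (0.0259, 0.2108),
  (x̄ - mu_0)^T · [...] = (0.25)·(0.0259) + (1.75)·(0.2108) = 0.3754.

Step 5 — scale by n: T² = 4 · 0.3754 = 1.5016.

T² ≈ 1.5016


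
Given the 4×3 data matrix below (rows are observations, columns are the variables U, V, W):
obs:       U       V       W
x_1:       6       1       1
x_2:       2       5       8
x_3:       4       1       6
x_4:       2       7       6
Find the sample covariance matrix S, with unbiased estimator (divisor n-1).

Step 1 — column means:
  mean(U) = (6 + 2 + 4 + 2) / 4 = 14/4 = 3.5
  mean(V) = (1 + 5 + 1 + 7) / 4 = 14/4 = 3.5
  mean(W) = (1 + 8 + 6 + 6) / 4 = 21/4 = 5.25

Step 2 — sample covariance S[i,j] = (1/(n-1)) · Σ_k (x_{k,i} - mean_i) · (x_{k,j} - mean_j), with n-1 = 3.
  S[U,U] = ((2.5)·(2.5) + (-1.5)·(-1.5) + (0.5)·(0.5) + (-1.5)·(-1.5)) / 3 = 11/3 = 3.6667
  S[U,V] = ((2.5)·(-2.5) + (-1.5)·(1.5) + (0.5)·(-2.5) + (-1.5)·(3.5)) / 3 = -15/3 = -5
  S[U,W] = ((2.5)·(-4.25) + (-1.5)·(2.75) + (0.5)·(0.75) + (-1.5)·(0.75)) / 3 = -15.5/3 = -5.1667
  S[V,V] = ((-2.5)·(-2.5) + (1.5)·(1.5) + (-2.5)·(-2.5) + (3.5)·(3.5)) / 3 = 27/3 = 9
  S[V,W] = ((-2.5)·(-4.25) + (1.5)·(2.75) + (-2.5)·(0.75) + (3.5)·(0.75)) / 3 = 15.5/3 = 5.1667
  S[W,W] = ((-4.25)·(-4.25) + (2.75)·(2.75) + (0.75)·(0.75) + (0.75)·(0.75)) / 3 = 26.75/3 = 8.9167

S is symmetric (S[j,i] = S[i,j]). Assembling:

S = [[3.6667, -5, -5.1667],
 [-5, 9, 5.1667],
 [-5.1667, 5.1667, 8.9167]]


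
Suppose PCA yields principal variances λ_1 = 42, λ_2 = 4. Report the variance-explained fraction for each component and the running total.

Step 1 — total variance = trace(Sigma) = Σ λ_i = 42 + 4 = 46.

Step 2 — fraction explained by component i = λ_i / Σ λ:
  PC1: 42/46 = 0.913
  PC2: 4/46 = 0.087

Step 3 — cumulative fraction after k components = (λ_1 + ... + λ_k) / Σ λ:
  k = 1: 42/46 = 0.913
  k = 2: (42 + 4)/46 = 46/46 = 1

Summary (fraction, with percent):

explained: PC1 0.913 (91.3%), PC2 0.087 (8.7%);  cumulative: 0.913, 1


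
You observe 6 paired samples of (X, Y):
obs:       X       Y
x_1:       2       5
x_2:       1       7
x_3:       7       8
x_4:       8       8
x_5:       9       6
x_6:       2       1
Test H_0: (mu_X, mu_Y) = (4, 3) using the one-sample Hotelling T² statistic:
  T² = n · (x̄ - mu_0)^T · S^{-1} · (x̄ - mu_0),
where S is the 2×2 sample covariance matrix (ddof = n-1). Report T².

Step 1 — sample mean vector:
  mean(X) = (2 + 1 + 7 + 8 + 9 + 2) / 6 = 29/6 = 4.8333
  mean(Y) = (5 + 7 + 8 + 8 + 6 + 1) / 6 = 35/6 = 5.8333
  x̄ = (4.8333, 5.8333),  deviation x̄ - mu_0 = (4.8333, 5.8333) - (4, 3) = (0.8333, 2.8333).

Step 2 — sample covariance matrix, S[i,j] = (1/(n-1)) · Σ_k (x_{k,i} - mean_i) · (x_{k,j} - mean_j), divisor n-1 = 5:
  S[X,X] = ((-2.8333)·(-2.8333) + (-3.8333)·(-3.8333) + (2.1667)·(2.1667) + (3.1667)·(3.1667) + (4.1667)·(4.1667) + (-2.8333)·(-2.8333)) / 5 = 62.8333/5 = 12.5667
  S[X,Y] = ((-2.8333)·(-0.8333) + (-3.8333)·(1.1667) + (2.1667)·(2.1667) + (3.1667)·(2.1667) + (4.1667)·(0.1667) + (-2.8333)·(-4.8333)) / 5 = 23.8333/5 = 4.7667
  S[Y,Y] = ((-0.8333)·(-0.8333) + (1.1667)·(1.1667) + (2.1667)·(2.1667) + (2.1667)·(2.1667) + (0.1667)·(0.1667) + (-4.8333)·(-4.8333)) / 5 = 34.8333/5 = 6.9667
  S = [[12.5667, 4.7667],
 [4.7667, 6.9667]].

Step 3 — invert S. det(S) = 12.5667·6.9667 - (4.7667)² = 64.8267.
  S^{-1} = (1/det) · [[d, -b], [-b, a]] = [[0.1075, -0.0735],
 [-0.0735, 0.1939]].

Step 4 — quadratic form (x̄ - mu_0)^T · S^{-1} · (x̄ - mu_0):
  S^{-1} · (x̄ - mu_0) = (-0.1188, 0.488),
  (x̄ - mu_0)^T · [...] = (0.8333)·(-0.1188) + (2.8333)·(0.488) = 1.2836.

Step 5 — scale by n: T² = 6 · 1.2836 = 7.7016.

T² ≈ 7.7016


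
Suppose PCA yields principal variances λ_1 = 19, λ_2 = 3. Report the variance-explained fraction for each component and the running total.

Step 1 — total variance = trace(Sigma) = Σ λ_i = 19 + 3 = 22.

Step 2 — fraction explained by component i = λ_i / Σ λ:
  PC1: 19/22 = 0.8636
  PC2: 3/22 = 0.1364

Step 3 — cumulative fraction after k components = (λ_1 + ... + λ_k) / Σ λ:
  k = 1: 19/22 = 0.8636
  k = 2: (19 + 3)/22 = 22/22 = 1

Summary (fraction, with percent):

explained: PC1 0.8636 (86.36%), PC2 0.1364 (13.64%);  cumulative: 0.8636, 1


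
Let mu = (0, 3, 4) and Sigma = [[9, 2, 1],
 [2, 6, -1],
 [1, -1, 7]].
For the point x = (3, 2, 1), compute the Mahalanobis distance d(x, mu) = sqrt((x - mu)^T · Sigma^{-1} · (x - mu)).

Step 1 — centre the observation: (x - mu) = (3, -1, -3).

Step 2 — invert Sigma (cofactor / det for 3×3, or solve directly):
  Sigma^{-1} = [[0.1239, -0.0453, -0.0242],
 [-0.0453, 0.1873, 0.0332],
 [-0.0242, 0.0332, 0.1511]].

Step 3 — form the quadratic (x - mu)^T · Sigma^{-1} · (x - mu):
  Sigma^{-1} · (x - mu) = (0.4894, -0.423, -0.5589).
  (x - mu)^T · [Sigma^{-1} · (x - mu)] = (3)·(0.4894) + (-1)·(-0.423) + (-3)·(-0.5589) = 3.568.

Step 4 — take square root: d = √(3.568) ≈ 1.8889.

d(x, mu) = √(3.568) ≈ 1.8889


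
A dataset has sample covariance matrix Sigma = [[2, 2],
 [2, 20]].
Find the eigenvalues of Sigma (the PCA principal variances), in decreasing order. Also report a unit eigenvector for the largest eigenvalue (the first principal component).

Step 1 — characteristic polynomial of 2×2 Sigma:
  det(Sigma - λI) = λ² - trace · λ + det = 0.
  trace = 2 + 20 = 22, det = 2·20 - (2)² = 36.
Step 2 — discriminant:
  Δ = trace² - 4·det = 484 - 144 = 340.
Step 3 — eigenvalues:
  λ = (trace ± √Δ)/2 = (22 ± 18.4391)/2,
  λ_1 = 20.2195,  λ_2 = 1.7805.

Step 4 — unit eigenvector for λ_1: solve (Sigma - λ_1 I)v = 0. First row:
  (2 - 20.2195)·v_x + (2)·v_y = 0, i.e. (-18.2195)·v_x + (2)·v_y = 0,
  so v ∝ (b, λ_1 - a) = (2, 18.2195) = u.
  ||u|| = √((2)² + (18.2195)²) = √(335.9518) ≈ 18.329,
  v_1 = u/||u|| ≈ (0.1091, 0.994) (||v_1|| = 1).

λ_1 = 20.2195,  λ_2 = 1.7805;  v_1 ≈ (0.1091, 0.994)


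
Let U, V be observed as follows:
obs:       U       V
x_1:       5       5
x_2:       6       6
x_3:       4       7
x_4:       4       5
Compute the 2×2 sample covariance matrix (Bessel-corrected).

Step 1 — column means:
  mean(U) = (5 + 6 + 4 + 4) / 4 = 19/4 = 4.75
  mean(V) = (5 + 6 + 7 + 5) / 4 = 23/4 = 5.75

Step 2 — sample covariance S[i,j] = (1/(n-1)) · Σ_k (x_{k,i} - mean_i) · (x_{k,j} - mean_j), with n-1 = 3.
  S[U,U] = ((0.25)·(0.25) + (1.25)·(1.25) + (-0.75)·(-0.75) + (-0.75)·(-0.75)) / 3 = 2.75/3 = 0.9167
  S[U,V] = ((0.25)·(-0.75) + (1.25)·(0.25) + (-0.75)·(1.25) + (-0.75)·(-0.75)) / 3 = -0.25/3 = -0.0833
  S[V,V] = ((-0.75)·(-0.75) + (0.25)·(0.25) + (1.25)·(1.25) + (-0.75)·(-0.75)) / 3 = 2.75/3 = 0.9167

S is symmetric (S[j,i] = S[i,j]). Assembling:

S = [[0.9167, -0.0833],
 [-0.0833, 0.9167]]


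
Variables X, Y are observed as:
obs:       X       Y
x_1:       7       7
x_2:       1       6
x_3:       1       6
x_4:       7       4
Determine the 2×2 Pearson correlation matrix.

Step 1 — column means:
  mean(X) = (7 + 1 + 1 + 7) / 4 = 16/4 = 4
  mean(Y) = (7 + 6 + 6 + 4) / 4 = 23/4 = 5.75

Step 2 — sample variances and covariances s[i,j] = (1/(n-1)) · Σ_k (x_{k,i} - mean_i) · (x_{k,j} - mean_j), with n-1 = 3:
  s[X,X] = ((3)·(3) + (-3)·(-3) + (-3)·(-3) + (3)·(3)) / 3 = 36/3 = 12
  s[X,Y] = ((3)·(1.25) + (-3)·(0.25) + (-3)·(0.25) + (3)·(-1.75)) / 3 = -3/3 = -1
  s[Y,Y] = ((1.25)·(1.25) + (0.25)·(0.25) + (0.25)·(0.25) + (-1.75)·(-1.75)) / 3 = 4.75/3 = 1.5833
  Sample standard deviations s_i = √(s[i,i]):
  s(X) = √(12) = 3.4641
  s(Y) = √(1.5833) = 1.2583

Step 3 — r_{ij} = s_{ij} / (s_i · s_j):
  r[X,X] = 1 (diagonal).
  r[X,Y] = -1 / (3.4641 · 1.2583) = -1 / 4.3589 = -0.2294
  r[Y,Y] = 1 (diagonal).

R is symmetric with unit diagonal. Assembling:

R = [[1, -0.2294],
 [-0.2294, 1]]


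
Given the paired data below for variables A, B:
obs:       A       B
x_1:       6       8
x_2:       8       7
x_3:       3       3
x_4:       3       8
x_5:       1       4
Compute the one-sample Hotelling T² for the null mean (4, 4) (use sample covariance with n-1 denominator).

Step 1 — sample mean vector:
  mean(A) = (6 + 8 + 3 + 3 + 1) / 5 = 21/5 = 4.2
  mean(B) = (8 + 7 + 3 + 8 + 4) / 5 = 30/5 = 6
  x̄ = (4.2, 6),  deviation x̄ - mu_0 = (4.2, 6) - (4, 4) = (0.2, 2).

Step 2 — sample covariance matrix, S[i,j] = (1/(n-1)) · Σ_k (x_{k,i} - mean_i) · (x_{k,j} - mean_j), divisor n-1 = 4:
  S[A,A] = ((1.8)·(1.8) + (3.8)·(3.8) + (-1.2)·(-1.2) + (-1.2)·(-1.2) + (-3.2)·(-3.2)) / 4 = 30.8/4 = 7.7
  S[A,B] = ((1.8)·(2) + (3.8)·(1) + (-1.2)·(-3) + (-1.2)·(2) + (-3.2)·(-2)) / 4 = 15/4 = 3.75
  S[B,B] = ((2)·(2) + (1)·(1) + (-3)·(-3) + (2)·(2) + (-2)·(-2)) / 4 = 22/4 = 5.5
  S = [[7.7, 3.75],
 [3.75, 5.5]].

Step 3 — invert S. det(S) = 7.7·5.5 - (3.75)² = 28.2875.
  S^{-1} = (1/det) · [[d, -b], [-b, a]] = [[0.1944, -0.1326],
 [-0.1326, 0.2722]].

Step 4 — quadratic form (x̄ - mu_0)^T · S^{-1} · (x̄ - mu_0):
  S^{-1} · (x̄ - mu_0) = (-0.2262, 0.5179),
  (x̄ - mu_0)^T · [...] = (0.2)·(-0.2262) + (2)·(0.5179) = 0.9905.

Step 5 — scale by n: T² = 5 · 0.9905 = 4.9527.

T² ≈ 4.9527


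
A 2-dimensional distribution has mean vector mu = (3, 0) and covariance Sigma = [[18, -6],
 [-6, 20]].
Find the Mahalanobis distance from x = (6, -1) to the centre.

Step 1 — centre the observation: (x - mu) = (3, -1).

Step 2 — invert Sigma. det(Sigma) = 18·20 - (-6)² = 324.
  Sigma^{-1} = (1/det) · [[d, -b], [-b, a]] = [[0.0617, 0.0185],
 [0.0185, 0.0556]].

Step 3 — form the quadratic (x - mu)^T · Sigma^{-1} · (x - mu):
  Sigma^{-1} · (x - mu) = (0.1667, 0).
  (x - mu)^T · [Sigma^{-1} · (x - mu)] = (3)·(0.1667) + (-1)·(0) = 0.5.

Step 4 — take square root: d = √(0.5) ≈ 0.7071.

d(x, mu) = √(0.5) ≈ 0.7071


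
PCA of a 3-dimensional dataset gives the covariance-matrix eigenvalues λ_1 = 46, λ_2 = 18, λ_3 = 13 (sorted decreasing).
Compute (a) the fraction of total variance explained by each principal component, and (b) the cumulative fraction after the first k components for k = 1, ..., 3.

Step 1 — total variance = trace(Sigma) = Σ λ_i = 46 + 18 + 13 = 77.

Step 2 — fraction explained by component i = λ_i / Σ λ:
  PC1: 46/77 = 0.5974
  PC2: 18/77 = 0.2338
  PC3: 13/77 = 0.1688

Step 3 — cumulative fraction after k components = (λ_1 + ... + λ_k) / Σ λ:
  k = 1: 46/77 = 0.5974
  k = 2: (46 + 18)/77 = 64/77 = 0.8312
  k = 3: (46 + 18 + 13)/77 = 77/77 = 1

Summary (fraction, with percent):

explained: PC1 0.5974 (59.74%), PC2 0.2338 (23.38%), PC3 0.1688 (16.88%);  cumulative: 0.5974, 0.8312, 1


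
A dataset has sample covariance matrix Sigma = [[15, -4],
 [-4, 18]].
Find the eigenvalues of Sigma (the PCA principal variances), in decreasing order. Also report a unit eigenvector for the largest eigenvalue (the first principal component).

Step 1 — characteristic polynomial of 2×2 Sigma:
  det(Sigma - λI) = λ² - trace · λ + det = 0.
  trace = 15 + 18 = 33, det = 15·18 - (-4)² = 254.
Step 2 — discriminant:
  Δ = trace² - 4·det = 1089 - 1016 = 73.
Step 3 — eigenvalues:
  λ = (trace ± √Δ)/2 = (33 ± 8.544)/2,
  λ_1 = 20.772,  λ_2 = 12.228.

Step 4 — unit eigenvector for λ_1: solve (Sigma - λ_1 I)v = 0. First row:
  (15 - 20.772)·v_x + (-4)·v_y = 0, i.e. (-5.772)·v_x + (-4)·v_y = 0,
  so v ∝ (b, λ_1 - a) = (-4, 5.772); multiply by -1 so the first entry is positive: u = (4, -5.772).
  ||u|| = √((4)² + (-5.772)²) = √(49.316) ≈ 7.0225,
  v_1 = u/||u|| ≈ (0.5696, -0.8219) (||v_1|| = 1).

λ_1 = 20.772,  λ_2 = 12.228;  v_1 ≈ (0.5696, -0.8219)


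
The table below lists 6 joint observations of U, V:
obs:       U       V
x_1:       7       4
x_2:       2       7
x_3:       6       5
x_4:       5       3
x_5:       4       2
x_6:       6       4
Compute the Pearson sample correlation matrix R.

Step 1 — column means:
  mean(U) = (7 + 2 + 6 + 5 + 4 + 6) / 6 = 30/6 = 5
  mean(V) = (4 + 7 + 5 + 3 + 2 + 4) / 6 = 25/6 = 4.1667

Step 2 — sample variances and covariances s[i,j] = (1/(n-1)) · Σ_k (x_{k,i} - mean_i) · (x_{k,j} - mean_j), with n-1 = 5:
  s[U,U] = ((2)·(2) + (-3)·(-3) + (1)·(1) + (0)·(0) + (-1)·(-1) + (1)·(1)) / 5 = 16/5 = 3.2
  s[U,V] = ((2)·(-0.1667) + (-3)·(2.8333) + (1)·(0.8333) + (0)·(-1.1667) + (-1)·(-2.1667) + (1)·(-0.1667)) / 5 = -6/5 = -1.2
  s[V,V] = ((-0.1667)·(-0.1667) + (2.8333)·(2.8333) + (0.8333)·(0.8333) + (-1.1667)·(-1.1667) + (-2.1667)·(-2.1667) + (-0.1667)·(-0.1667)) / 5 = 14.8333/5 = 2.9667
  Sample standard deviations s_i = √(s[i,i]):
  s(U) = √(3.2) = 1.7889
  s(V) = √(2.9667) = 1.7224

Step 3 — r_{ij} = s_{ij} / (s_i · s_j):
  r[U,U] = 1 (diagonal).
  r[U,V] = -1.2 / (1.7889 · 1.7224) = -1.2 / 3.0811 = -0.3895
  r[V,V] = 1 (diagonal).

R is symmetric with unit diagonal. Assembling:

R = [[1, -0.3895],
 [-0.3895, 1]]


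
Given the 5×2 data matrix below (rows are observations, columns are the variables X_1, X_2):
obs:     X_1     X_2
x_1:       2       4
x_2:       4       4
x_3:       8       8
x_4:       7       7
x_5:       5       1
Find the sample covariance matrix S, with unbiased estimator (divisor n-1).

Step 1 — column means:
  mean(X_1) = (2 + 4 + 8 + 7 + 5) / 5 = 26/5 = 5.2
  mean(X_2) = (4 + 4 + 8 + 7 + 1) / 5 = 24/5 = 4.8

Step 2 — sample covariance S[i,j] = (1/(n-1)) · Σ_k (x_{k,i} - mean_i) · (x_{k,j} - mean_j), with n-1 = 4.
  S[X_1,X_1] = ((-3.2)·(-3.2) + (-1.2)·(-1.2) + (2.8)·(2.8) + (1.8)·(1.8) + (-0.2)·(-0.2)) / 4 = 22.8/4 = 5.7
  S[X_1,X_2] = ((-3.2)·(-0.8) + (-1.2)·(-0.8) + (2.8)·(3.2) + (1.8)·(2.2) + (-0.2)·(-3.8)) / 4 = 17.2/4 = 4.3
  S[X_2,X_2] = ((-0.8)·(-0.8) + (-0.8)·(-0.8) + (3.2)·(3.2) + (2.2)·(2.2) + (-3.8)·(-3.8)) / 4 = 30.8/4 = 7.7

S is symmetric (S[j,i] = S[i,j]). Assembling:

S = [[5.7, 4.3],
 [4.3, 7.7]]


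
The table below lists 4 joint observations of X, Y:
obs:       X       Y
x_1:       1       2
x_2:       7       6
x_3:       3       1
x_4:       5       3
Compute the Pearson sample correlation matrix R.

Step 1 — column means:
  mean(X) = (1 + 7 + 3 + 5) / 4 = 16/4 = 4
  mean(Y) = (2 + 6 + 1 + 3) / 4 = 12/4 = 3

Step 2 — sample variances and covariances s[i,j] = (1/(n-1)) · Σ_k (x_{k,i} - mean_i) · (x_{k,j} - mean_j), with n-1 = 3:
  s[X,X] = ((-3)·(-3) + (3)·(3) + (-1)·(-1) + (1)·(1)) / 3 = 20/3 = 6.6667
  s[X,Y] = ((-3)·(-1) + (3)·(3) + (-1)·(-2) + (1)·(0)) / 3 = 14/3 = 4.6667
  s[Y,Y] = ((-1)·(-1) + (3)·(3) + (-2)·(-2) + (0)·(0)) / 3 = 14/3 = 4.6667
  Sample standard deviations s_i = √(s[i,i]):
  s(X) = √(6.6667) = 2.582
  s(Y) = √(4.6667) = 2.1602

Step 3 — r_{ij} = s_{ij} / (s_i · s_j):
  r[X,X] = 1 (diagonal).
  r[X,Y] = 4.6667 / (2.582 · 2.1602) = 4.6667 / 5.5777 = 0.8367
  r[Y,Y] = 1 (diagonal).

R is symmetric with unit diagonal. Assembling:

R = [[1, 0.8367],
 [0.8367, 1]]


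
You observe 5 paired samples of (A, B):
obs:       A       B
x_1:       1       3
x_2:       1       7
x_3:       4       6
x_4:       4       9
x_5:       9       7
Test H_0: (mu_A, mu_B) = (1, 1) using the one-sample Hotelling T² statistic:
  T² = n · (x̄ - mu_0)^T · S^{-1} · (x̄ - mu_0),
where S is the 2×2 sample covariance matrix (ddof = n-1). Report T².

Step 1 — sample mean vector:
  mean(A) = (1 + 1 + 4 + 4 + 9) / 5 = 19/5 = 3.8
  mean(B) = (3 + 7 + 6 + 9 + 7) / 5 = 32/5 = 6.4
  x̄ = (3.8, 6.4),  deviation x̄ - mu_0 = (3.8, 6.4) - (1, 1) = (2.8, 5.4).

Step 2 — sample covariance matrix, S[i,j] = (1/(n-1)) · Σ_k (x_{k,i} - mean_i) · (x_{k,j} - mean_j), divisor n-1 = 4:
  S[A,A] = ((-2.8)·(-2.8) + (-2.8)·(-2.8) + (0.2)·(0.2) + (0.2)·(0.2) + (5.2)·(5.2)) / 4 = 42.8/4 = 10.7
  S[A,B] = ((-2.8)·(-3.4) + (-2.8)·(0.6) + (0.2)·(-0.4) + (0.2)·(2.6) + (5.2)·(0.6)) / 4 = 11.4/4 = 2.85
  S[B,B] = ((-3.4)·(-3.4) + (0.6)·(0.6) + (-0.4)·(-0.4) + (2.6)·(2.6) + (0.6)·(0.6)) / 4 = 19.2/4 = 4.8
  S = [[10.7, 2.85],
 [2.85, 4.8]].

Step 3 — invert S. det(S) = 10.7·4.8 - (2.85)² = 43.2375.
  S^{-1} = (1/det) · [[d, -b], [-b, a]] = [[0.111, -0.0659],
 [-0.0659, 0.2475]].

Step 4 — quadratic form (x̄ - mu_0)^T · S^{-1} · (x̄ - mu_0):
  S^{-1} · (x̄ - mu_0) = (-0.0451, 1.1518),
  (x̄ - mu_0)^T · [...] = (2.8)·(-0.0451) + (5.4)·(1.1518) = 6.0933.

Step 5 — scale by n: T² = 5 · 6.0933 = 30.4666.

T² ≈ 30.4666


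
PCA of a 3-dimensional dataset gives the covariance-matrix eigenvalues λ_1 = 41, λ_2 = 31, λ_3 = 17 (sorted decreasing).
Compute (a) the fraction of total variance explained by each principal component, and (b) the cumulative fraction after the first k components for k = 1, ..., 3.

Step 1 — total variance = trace(Sigma) = Σ λ_i = 41 + 31 + 17 = 89.

Step 2 — fraction explained by component i = λ_i / Σ λ:
  PC1: 41/89 = 0.4607
  PC2: 31/89 = 0.3483
  PC3: 17/89 = 0.191

Step 3 — cumulative fraction after k components = (λ_1 + ... + λ_k) / Σ λ:
  k = 1: 41/89 = 0.4607
  k = 2: (41 + 31)/89 = 72/89 = 0.809
  k = 3: (41 + 31 + 17)/89 = 89/89 = 1

Summary (fraction, with percent):

explained: PC1 0.4607 (46.07%), PC2 0.3483 (34.83%), PC3 0.191 (19.1%);  cumulative: 0.4607, 0.809, 1


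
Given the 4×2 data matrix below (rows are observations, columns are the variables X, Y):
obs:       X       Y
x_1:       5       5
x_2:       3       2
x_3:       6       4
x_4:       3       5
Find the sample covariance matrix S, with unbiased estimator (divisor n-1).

Step 1 — column means:
  mean(X) = (5 + 3 + 6 + 3) / 4 = 17/4 = 4.25
  mean(Y) = (5 + 2 + 4 + 5) / 4 = 16/4 = 4

Step 2 — sample covariance S[i,j] = (1/(n-1)) · Σ_k (x_{k,i} - mean_i) · (x_{k,j} - mean_j), with n-1 = 3.
  S[X,X] = ((0.75)·(0.75) + (-1.25)·(-1.25) + (1.75)·(1.75) + (-1.25)·(-1.25)) / 3 = 6.75/3 = 2.25
  S[X,Y] = ((0.75)·(1) + (-1.25)·(-2) + (1.75)·(0) + (-1.25)·(1)) / 3 = 2/3 = 0.6667
  S[Y,Y] = ((1)·(1) + (-2)·(-2) + (0)·(0) + (1)·(1)) / 3 = 6/3 = 2

S is symmetric (S[j,i] = S[i,j]). Assembling:

S = [[2.25, 0.6667],
 [0.6667, 2]]


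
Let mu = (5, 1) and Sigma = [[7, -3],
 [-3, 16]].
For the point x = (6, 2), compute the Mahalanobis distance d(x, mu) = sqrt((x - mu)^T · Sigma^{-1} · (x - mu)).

Step 1 — centre the observation: (x - mu) = (1, 1).

Step 2 — invert Sigma. det(Sigma) = 7·16 - (-3)² = 103.
  Sigma^{-1} = (1/det) · [[d, -b], [-b, a]] = [[0.1553, 0.0291],
 [0.0291, 0.068]].

Step 3 — form the quadratic (x - mu)^T · Sigma^{-1} · (x - mu):
  Sigma^{-1} · (x - mu) = (0.1845, 0.0971).
  (x - mu)^T · [Sigma^{-1} · (x - mu)] = (1)·(0.1845) + (1)·(0.0971) = 0.2816.

Step 4 — take square root: d = √(0.2816) ≈ 0.5306.

d(x, mu) = √(0.2816) ≈ 0.5306


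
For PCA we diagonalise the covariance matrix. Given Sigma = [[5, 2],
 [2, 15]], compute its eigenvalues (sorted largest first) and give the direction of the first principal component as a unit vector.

Step 1 — characteristic polynomial of 2×2 Sigma:
  det(Sigma - λI) = λ² - trace · λ + det = 0.
  trace = 5 + 15 = 20, det = 5·15 - (2)² = 71.
Step 2 — discriminant:
  Δ = trace² - 4·det = 400 - 284 = 116.
Step 3 — eigenvalues:
  λ = (trace ± √Δ)/2 = (20 ± 10.7703)/2,
  λ_1 = 15.3852,  λ_2 = 4.6148.

Step 4 — unit eigenvector for λ_1: solve (Sigma - λ_1 I)v = 0. First row:
  (5 - 15.3852)·v_x + (2)·v_y = 0, i.e. (-10.3852)·v_x + (2)·v_y = 0,
  so v ∝ (b, λ_1 - a) = (2, 10.3852) = u.
  ||u|| = √((2)² + (10.3852)²) = √(111.8516) ≈ 10.576,
  v_1 = u/||u|| ≈ (0.1891, 0.982) (||v_1|| = 1).

λ_1 = 15.3852,  λ_2 = 4.6148;  v_1 ≈ (0.1891, 0.982)


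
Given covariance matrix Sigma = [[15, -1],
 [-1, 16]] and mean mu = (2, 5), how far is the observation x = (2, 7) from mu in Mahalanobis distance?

Step 1 — centre the observation: (x - mu) = (0, 2).

Step 2 — invert Sigma. det(Sigma) = 15·16 - (-1)² = 239.
  Sigma^{-1} = (1/det) · [[d, -b], [-b, a]] = [[0.0669, 0.0042],
 [0.0042, 0.0628]].

Step 3 — form the quadratic (x - mu)^T · Sigma^{-1} · (x - mu):
  Sigma^{-1} · (x - mu) = (0.0084, 0.1255).
  (x - mu)^T · [Sigma^{-1} · (x - mu)] = (0)·(0.0084) + (2)·(0.1255) = 0.251.

Step 4 — take square root: d = √(0.251) ≈ 0.501.

d(x, mu) = √(0.251) ≈ 0.501


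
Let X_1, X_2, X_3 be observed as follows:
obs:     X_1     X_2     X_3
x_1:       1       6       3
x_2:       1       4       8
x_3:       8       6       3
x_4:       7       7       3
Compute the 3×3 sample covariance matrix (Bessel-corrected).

Step 1 — column means:
  mean(X_1) = (1 + 1 + 8 + 7) / 4 = 17/4 = 4.25
  mean(X_2) = (6 + 4 + 6 + 7) / 4 = 23/4 = 5.75
  mean(X_3) = (3 + 8 + 3 + 3) / 4 = 17/4 = 4.25

Step 2 — sample covariance S[i,j] = (1/(n-1)) · Σ_k (x_{k,i} - mean_i) · (x_{k,j} - mean_j), with n-1 = 3.
  S[X_1,X_1] = ((-3.25)·(-3.25) + (-3.25)·(-3.25) + (3.75)·(3.75) + (2.75)·(2.75)) / 3 = 42.75/3 = 14.25
  S[X_1,X_2] = ((-3.25)·(0.25) + (-3.25)·(-1.75) + (3.75)·(0.25) + (2.75)·(1.25)) / 3 = 9.25/3 = 3.0833
  S[X_1,X_3] = ((-3.25)·(-1.25) + (-3.25)·(3.75) + (3.75)·(-1.25) + (2.75)·(-1.25)) / 3 = -16.25/3 = -5.4167
  S[X_2,X_2] = ((0.25)·(0.25) + (-1.75)·(-1.75) + (0.25)·(0.25) + (1.25)·(1.25)) / 3 = 4.75/3 = 1.5833
  S[X_2,X_3] = ((0.25)·(-1.25) + (-1.75)·(3.75) + (0.25)·(-1.25) + (1.25)·(-1.25)) / 3 = -8.75/3 = -2.9167
  S[X_3,X_3] = ((-1.25)·(-1.25) + (3.75)·(3.75) + (-1.25)·(-1.25) + (-1.25)·(-1.25)) / 3 = 18.75/3 = 6.25

S is symmetric (S[j,i] = S[i,j]). Assembling:

S = [[14.25, 3.0833, -5.4167],
 [3.0833, 1.5833, -2.9167],
 [-5.4167, -2.9167, 6.25]]


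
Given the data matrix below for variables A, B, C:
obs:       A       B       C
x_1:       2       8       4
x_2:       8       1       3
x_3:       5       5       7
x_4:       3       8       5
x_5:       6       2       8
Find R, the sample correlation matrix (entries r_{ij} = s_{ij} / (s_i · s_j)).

Step 1 — column means:
  mean(A) = (2 + 8 + 5 + 3 + 6) / 5 = 24/5 = 4.8
  mean(B) = (8 + 1 + 5 + 8 + 2) / 5 = 24/5 = 4.8
  mean(C) = (4 + 3 + 7 + 5 + 8) / 5 = 27/5 = 5.4

Step 2 — sample variances and covariances s[i,j] = (1/(n-1)) · Σ_k (x_{k,i} - mean_i) · (x_{k,j} - mean_j), with n-1 = 4:
  s[A,A] = ((-2.8)·(-2.8) + (3.2)·(3.2) + (0.2)·(0.2) + (-1.8)·(-1.8) + (1.2)·(1.2)) / 4 = 22.8/4 = 5.7
  s[A,B] = ((-2.8)·(3.2) + (3.2)·(-3.8) + (0.2)·(0.2) + (-1.8)·(3.2) + (1.2)·(-2.8)) / 4 = -30.2/4 = -7.55
  s[A,C] = ((-2.8)·(-1.4) + (3.2)·(-2.4) + (0.2)·(1.6) + (-1.8)·(-0.4) + (1.2)·(2.6)) / 4 = 0.4/4 = 0.1
  s[B,B] = ((3.2)·(3.2) + (-3.8)·(-3.8) + (0.2)·(0.2) + (3.2)·(3.2) + (-2.8)·(-2.8)) / 4 = 42.8/4 = 10.7
  s[B,C] = ((3.2)·(-1.4) + (-3.8)·(-2.4) + (0.2)·(1.6) + (3.2)·(-0.4) + (-2.8)·(2.6)) / 4 = -3.6/4 = -0.9
  s[C,C] = ((-1.4)·(-1.4) + (-2.4)·(-2.4) + (1.6)·(1.6) + (-0.4)·(-0.4) + (2.6)·(2.6)) / 4 = 17.2/4 = 4.3
  Sample standard deviations s_i = √(s[i,i]):
  s(A) = √(5.7) = 2.3875
  s(B) = √(10.7) = 3.2711
  s(C) = √(4.3) = 2.0736

Step 3 — r_{ij} = s_{ij} / (s_i · s_j):
  r[A,A] = 1 (diagonal).
  r[A,B] = -7.55 / (2.3875 · 3.2711) = -7.55 / 7.8096 = -0.9668
  r[A,C] = 0.1 / (2.3875 · 2.0736) = 0.1 / 4.9508 = 0.0202
  r[B,B] = 1 (diagonal).
  r[B,C] = -0.9 / (3.2711 · 2.0736) = -0.9 / 6.7831 = -0.1327
  r[C,C] = 1 (diagonal).

R is symmetric with unit diagonal. Assembling:

R = [[1, -0.9668, 0.0202],
 [-0.9668, 1, -0.1327],
 [0.0202, -0.1327, 1]]


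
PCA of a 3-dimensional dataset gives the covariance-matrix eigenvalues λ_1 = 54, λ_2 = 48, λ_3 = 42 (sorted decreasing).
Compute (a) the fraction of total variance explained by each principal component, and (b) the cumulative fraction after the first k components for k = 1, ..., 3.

Step 1 — total variance = trace(Sigma) = Σ λ_i = 54 + 48 + 42 = 144.

Step 2 — fraction explained by component i = λ_i / Σ λ:
  PC1: 54/144 = 0.375
  PC2: 48/144 = 0.3333
  PC3: 42/144 = 0.2917

Step 3 — cumulative fraction after k components = (λ_1 + ... + λ_k) / Σ λ:
  k = 1: 54/144 = 0.375
  k = 2: (54 + 48)/144 = 102/144 = 0.7083
  k = 3: (54 + 48 + 42)/144 = 144/144 = 1

Summary (fraction, with percent):

explained: PC1 0.375 (37.5%), PC2 0.3333 (33.33%), PC3 0.2917 (29.17%);  cumulative: 0.375, 0.7083, 1


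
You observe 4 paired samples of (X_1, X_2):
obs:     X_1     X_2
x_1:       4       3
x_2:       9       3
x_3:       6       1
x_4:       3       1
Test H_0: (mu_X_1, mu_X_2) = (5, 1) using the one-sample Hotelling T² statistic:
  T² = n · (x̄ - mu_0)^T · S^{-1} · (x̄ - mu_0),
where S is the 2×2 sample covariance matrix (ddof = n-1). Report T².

Step 1 — sample mean vector:
  mean(X_1) = (4 + 9 + 6 + 3) / 4 = 22/4 = 5.5
  mean(X_2) = (3 + 3 + 1 + 1) / 4 = 8/4 = 2
  x̄ = (5.5, 2),  deviation x̄ - mu_0 = (5.5, 2) - (5, 1) = (0.5, 1).

Step 2 — sample covariance matrix, S[i,j] = (1/(n-1)) · Σ_k (x_{k,i} - mean_i) · (x_{k,j} - mean_j), divisor n-1 = 3:
  S[X_1,X_1] = ((-1.5)·(-1.5) + (3.5)·(3.5) + (0.5)·(0.5) + (-2.5)·(-2.5)) / 3 = 21/3 = 7
  S[X_1,X_2] = ((-1.5)·(1) + (3.5)·(1) + (0.5)·(-1) + (-2.5)·(-1)) / 3 = 4/3 = 1.3333
  S[X_2,X_2] = ((1)·(1) + (1)·(1) + (-1)·(-1) + (-1)·(-1)) / 3 = 4/3 = 1.3333
  S = [[7, 1.3333],
 [1.3333, 1.3333]].

Step 3 — invert S. det(S) = 7·1.3333 - (1.3333)² = 7.5556.
  S^{-1} = (1/det) · [[d, -b], [-b, a]] = [[0.1765, -0.1765],
 [-0.1765, 0.9265]].

Step 4 — quadratic form (x̄ - mu_0)^T · S^{-1} · (x̄ - mu_0):
  S^{-1} · (x̄ - mu_0) = (-0.0882, 0.8382),
  (x̄ - mu_0)^T · [...] = (0.5)·(-0.0882) + (1)·(0.8382) = 0.7941.

Step 5 — scale by n: T² = 4 · 0.7941 = 3.1765.

T² ≈ 3.1765


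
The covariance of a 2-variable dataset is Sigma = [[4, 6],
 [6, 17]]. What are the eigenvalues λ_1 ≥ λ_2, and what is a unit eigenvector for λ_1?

Step 1 — characteristic polynomial of 2×2 Sigma:
  det(Sigma - λI) = λ² - trace · λ + det = 0.
  trace = 4 + 17 = 21, det = 4·17 - (6)² = 32.
Step 2 — discriminant:
  Δ = trace² - 4·det = 441 - 128 = 313.
Step 3 — eigenvalues:
  λ = (trace ± √Δ)/2 = (21 ± 17.6918)/2,
  λ_1 = 19.3459,  λ_2 = 1.6541.

Step 4 — unit eigenvector for λ_1: solve (Sigma - λ_1 I)v = 0. First row:
  (4 - 19.3459)·v_x + (6)·v_y = 0, i.e. (-15.3459)·v_x + (6)·v_y = 0,
  so v ∝ (b, λ_1 - a) = (6, 15.3459) = u.
  ||u|| = √((6)² + (15.3459)²) = √(271.4967) ≈ 16.4772,
  v_1 = u/||u|| ≈ (0.3641, 0.9313) (||v_1|| = 1).

λ_1 = 19.3459,  λ_2 = 1.6541;  v_1 ≈ (0.3641, 0.9313)


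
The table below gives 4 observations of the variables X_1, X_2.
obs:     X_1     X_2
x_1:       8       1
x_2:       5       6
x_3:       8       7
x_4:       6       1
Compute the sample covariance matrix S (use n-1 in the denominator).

Step 1 — column means:
  mean(X_1) = (8 + 5 + 8 + 6) / 4 = 27/4 = 6.75
  mean(X_2) = (1 + 6 + 7 + 1) / 4 = 15/4 = 3.75

Step 2 — sample covariance S[i,j] = (1/(n-1)) · Σ_k (x_{k,i} - mean_i) · (x_{k,j} - mean_j), with n-1 = 3.
  S[X_1,X_1] = ((1.25)·(1.25) + (-1.75)·(-1.75) + (1.25)·(1.25) + (-0.75)·(-0.75)) / 3 = 6.75/3 = 2.25
  S[X_1,X_2] = ((1.25)·(-2.75) + (-1.75)·(2.25) + (1.25)·(3.25) + (-0.75)·(-2.75)) / 3 = -1.25/3 = -0.4167
  S[X_2,X_2] = ((-2.75)·(-2.75) + (2.25)·(2.25) + (3.25)·(3.25) + (-2.75)·(-2.75)) / 3 = 30.75/3 = 10.25

S is symmetric (S[j,i] = S[i,j]). Assembling:

S = [[2.25, -0.4167],
 [-0.4167, 10.25]]


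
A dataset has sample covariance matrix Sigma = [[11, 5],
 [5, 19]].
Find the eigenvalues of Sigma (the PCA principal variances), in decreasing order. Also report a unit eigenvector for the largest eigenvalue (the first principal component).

Step 1 — characteristic polynomial of 2×2 Sigma:
  det(Sigma - λI) = λ² - trace · λ + det = 0.
  trace = 11 + 19 = 30, det = 11·19 - (5)² = 184.
Step 2 — discriminant:
  Δ = trace² - 4·det = 900 - 736 = 164.
Step 3 — eigenvalues:
  λ = (trace ± √Δ)/2 = (30 ± 12.8062)/2,
  λ_1 = 21.4031,  λ_2 = 8.5969.

Step 4 — unit eigenvector for λ_1: solve (Sigma - λ_1 I)v = 0. First row:
  (11 - 21.4031)·v_x + (5)·v_y = 0, i.e. (-10.4031)·v_x + (5)·v_y = 0,
  so v ∝ (b, λ_1 - a) = (5, 10.4031) = u.
  ||u|| = √((5)² + (10.4031)²) = √(133.225) ≈ 11.5423,
  v_1 = u/||u|| ≈ (0.4332, 0.9013) (||v_1|| = 1).

λ_1 = 21.4031,  λ_2 = 8.5969;  v_1 ≈ (0.4332, 0.9013)


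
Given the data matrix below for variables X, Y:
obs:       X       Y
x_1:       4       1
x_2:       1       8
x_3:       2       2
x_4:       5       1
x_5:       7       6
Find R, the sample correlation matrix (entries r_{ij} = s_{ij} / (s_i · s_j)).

Step 1 — column means:
  mean(X) = (4 + 1 + 2 + 5 + 7) / 5 = 19/5 = 3.8
  mean(Y) = (1 + 8 + 2 + 1 + 6) / 5 = 18/5 = 3.6

Step 2 — sample variances and covariances s[i,j] = (1/(n-1)) · Σ_k (x_{k,i} - mean_i) · (x_{k,j} - mean_j), with n-1 = 4:
  s[X,X] = ((0.2)·(0.2) + (-2.8)·(-2.8) + (-1.8)·(-1.8) + (1.2)·(1.2) + (3.2)·(3.2)) / 4 = 22.8/4 = 5.7
  s[X,Y] = ((0.2)·(-2.6) + (-2.8)·(4.4) + (-1.8)·(-1.6) + (1.2)·(-2.6) + (3.2)·(2.4)) / 4 = -5.4/4 = -1.35
  s[Y,Y] = ((-2.6)·(-2.6) + (4.4)·(4.4) + (-1.6)·(-1.6) + (-2.6)·(-2.6) + (2.4)·(2.4)) / 4 = 41.2/4 = 10.3
  Sample standard deviations s_i = √(s[i,i]):
  s(X) = √(5.7) = 2.3875
  s(Y) = √(10.3) = 3.2094

Step 3 — r_{ij} = s_{ij} / (s_i · s_j):
  r[X,X] = 1 (diagonal).
  r[X,Y] = -1.35 / (2.3875 · 3.2094) = -1.35 / 7.6622 = -0.1762
  r[Y,Y] = 1 (diagonal).

R is symmetric with unit diagonal. Assembling:

R = [[1, -0.1762],
 [-0.1762, 1]]


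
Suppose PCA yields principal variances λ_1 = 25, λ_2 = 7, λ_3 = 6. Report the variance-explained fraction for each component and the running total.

Step 1 — total variance = trace(Sigma) = Σ λ_i = 25 + 7 + 6 = 38.

Step 2 — fraction explained by component i = λ_i / Σ λ:
  PC1: 25/38 = 0.6579
  PC2: 7/38 = 0.1842
  PC3: 6/38 = 0.1579

Step 3 — cumulative fraction after k components = (λ_1 + ... + λ_k) / Σ λ:
  k = 1: 25/38 = 0.6579
  k = 2: (25 + 7)/38 = 32/38 = 0.8421
  k = 3: (25 + 7 + 6)/38 = 38/38 = 1

Summary (fraction, with percent):

explained: PC1 0.6579 (65.79%), PC2 0.1842 (18.42%), PC3 0.1579 (15.79%);  cumulative: 0.6579, 0.8421, 1


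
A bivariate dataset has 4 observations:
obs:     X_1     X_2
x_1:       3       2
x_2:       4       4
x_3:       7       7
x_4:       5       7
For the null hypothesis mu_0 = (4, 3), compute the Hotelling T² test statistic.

Step 1 — sample mean vector:
  mean(X_1) = (3 + 4 + 7 + 5) / 4 = 19/4 = 4.75
  mean(X_2) = (2 + 4 + 7 + 7) / 4 = 20/4 = 5
  x̄ = (4.75, 5),  deviation x̄ - mu_0 = (4.75, 5) - (4, 3) = (0.75, 2).

Step 2 — sample covariance matrix, S[i,j] = (1/(n-1)) · Σ_k (x_{k,i} - mean_i) · (x_{k,j} - mean_j), divisor n-1 = 3:
  S[X_1,X_1] = ((-1.75)·(-1.75) + (-0.75)·(-0.75) + (2.25)·(2.25) + (0.25)·(0.25)) / 3 = 8.75/3 = 2.9167
  S[X_1,X_2] = ((-1.75)·(-3) + (-0.75)·(-1) + (2.25)·(2) + (0.25)·(2)) / 3 = 11/3 = 3.6667
  S[X_2,X_2] = ((-3)·(-3) + (-1)·(-1) + (2)·(2) + (2)·(2)) / 3 = 18/3 = 6
  S = [[2.9167, 3.6667],
 [3.6667, 6]].

Step 3 — invert S. det(S) = 2.9167·6 - (3.6667)² = 4.0556.
  S^{-1} = (1/det) · [[d, -b], [-b, a]] = [[1.4795, -0.9041],
 [-0.9041, 0.7192]].

Step 4 — quadratic form (x̄ - mu_0)^T · S^{-1} · (x̄ - mu_0):
  S^{-1} · (x̄ - mu_0) = (-0.6986, 0.7603),
  (x̄ - mu_0)^T · [...] = (0.75)·(-0.6986) + (2)·(0.7603) = 0.9966.

Step 5 — scale by n: T² = 4 · 0.9966 = 3.9863.

T² ≈ 3.9863


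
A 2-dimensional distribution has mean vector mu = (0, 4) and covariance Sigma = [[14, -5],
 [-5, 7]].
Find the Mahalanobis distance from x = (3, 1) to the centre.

Step 1 — centre the observation: (x - mu) = (3, -3).

Step 2 — invert Sigma. det(Sigma) = 14·7 - (-5)² = 73.
  Sigma^{-1} = (1/det) · [[d, -b], [-b, a]] = [[0.0959, 0.0685],
 [0.0685, 0.1918]].

Step 3 — form the quadratic (x - mu)^T · Sigma^{-1} · (x - mu):
  Sigma^{-1} · (x - mu) = (0.0822, -0.3699).
  (x - mu)^T · [Sigma^{-1} · (x - mu)] = (3)·(0.0822) + (-3)·(-0.3699) = 1.3562.

Step 4 — take square root: d = √(1.3562) ≈ 1.1645.

d(x, mu) = √(1.3562) ≈ 1.1645


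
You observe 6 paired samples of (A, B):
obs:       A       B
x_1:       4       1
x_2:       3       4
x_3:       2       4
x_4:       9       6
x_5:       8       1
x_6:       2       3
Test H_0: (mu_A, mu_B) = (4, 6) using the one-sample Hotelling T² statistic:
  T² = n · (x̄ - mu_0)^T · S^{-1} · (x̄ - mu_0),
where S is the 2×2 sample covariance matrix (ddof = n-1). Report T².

Step 1 — sample mean vector:
  mean(A) = (4 + 3 + 2 + 9 + 8 + 2) / 6 = 28/6 = 4.6667
  mean(B) = (1 + 4 + 4 + 6 + 1 + 3) / 6 = 19/6 = 3.1667
  x̄ = (4.6667, 3.1667),  deviation x̄ - mu_0 = (4.6667, 3.1667) - (4, 6) = (0.6667, -2.8333).

Step 2 — sample covariance matrix, S[i,j] = (1/(n-1)) · Σ_k (x_{k,i} - mean_i) · (x_{k,j} - mean_j), divisor n-1 = 5:
  S[A,A] = ((-0.6667)·(-0.6667) + (-1.6667)·(-1.6667) + (-2.6667)·(-2.6667) + (4.3333)·(4.3333) + (3.3333)·(3.3333) + (-2.6667)·(-2.6667)) / 5 = 47.3333/5 = 9.4667
  S[A,B] = ((-0.6667)·(-2.1667) + (-1.6667)·(0.8333) + (-2.6667)·(0.8333) + (4.3333)·(2.8333) + (3.3333)·(-2.1667) + (-2.6667)·(-0.1667)) / 5 = 3.3333/5 = 0.6667
  S[B,B] = ((-2.1667)·(-2.1667) + (0.8333)·(0.8333) + (0.8333)·(0.8333) + (2.8333)·(2.8333) + (-2.1667)·(-2.1667) + (-0.1667)·(-0.1667)) / 5 = 18.8333/5 = 3.7667
  S = [[9.4667, 0.6667],
 [0.6667, 3.7667]].

Step 3 — invert S. det(S) = 9.4667·3.7667 - (0.6667)² = 35.2133.
  S^{-1} = (1/det) · [[d, -b], [-b, a]] = [[0.107, -0.0189],
 [-0.0189, 0.2688]].

Step 4 — quadratic form (x̄ - mu_0)^T · S^{-1} · (x̄ - mu_0):
  S^{-1} · (x̄ - mu_0) = (0.125, -0.7743),
  (x̄ - mu_0)^T · [...] = (0.6667)·(0.125) + (-2.8333)·(-0.7743) = 2.2772.

Step 5 — scale by n: T² = 6 · 2.2772 = 13.6634.

T² ≈ 13.6634


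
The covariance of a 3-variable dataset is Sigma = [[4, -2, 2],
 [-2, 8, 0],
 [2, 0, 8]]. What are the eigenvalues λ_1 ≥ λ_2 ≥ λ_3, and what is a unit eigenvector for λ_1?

Step 1 — characteristic polynomial p(λ) = det(λI - Sigma) = λ³ - tr·λ² + c_1·λ - det, where tr = trace, c_1 = sum of the principal 2×2 minors, det = det(Sigma):
  tr = 4 + 8 + 8 = 20,
  c_1 = (4·8 - (-2)²) + (4·8 - (2)²) + (8·8 - (0)²) = 28 + 28 + 64 = 120,
  det = 4·(8·8 - (0)²) - (-2)·((-2)·8 - (0)·(2)) + (2)·((-2)·(0) - 8·(2)) = 4·(64) - (-2)·(-16) + (2)·(-16) = 192.
  So p(λ) = λ³ - 20λ² + 120λ - 192.
Step 2 — look for an integer root (rational root theorem: any rational root is an integer divisor of 192). Testing λ = 8:
  p(8) = 512 - 1280 + 960 - 192 = 0  ✓
  Dividing out (λ - 8): p(λ) = (λ - 8)(λ² - 12λ + 24).
Step 3 — remaining eigenvalues from the quadratic λ² - 12λ + 24 = 0:
  Δ = 12² - 4·24 = 144 - 96 = 48,  λ = (12 ± √48)/2 = (12 ± 6.9282)/2 ≈ 9.4641 or 2.5359.
  Sorted: λ_1 = 9.4641,  λ_2 = 8,  λ_3 = 2.5359  (check: sum = 20 = tr ✓).

Step 4 — unit eigenvector for λ_1 ≈ 9.4641: v spans the null space of (Sigma - λ_1 I), whose rows are
  r_1 = (-5.4641, -2, 2),  r_2 = (-2, -1.4641, 0),  r_3 = (2, 0, -1.4641).
  v is orthogonal to every row, so take v ∝ r_1 × r_2 = ((-2)·(0) - (2)·(-1.4641), (2)·(-2) - (-5.4641)·(0), (-5.4641)·(-1.4641) - (-2)·(-2)) ≈ (2.9282, -4, 4).
  Let u = (2.9282, -4, 4).
  ||u|| = √((2.9282)² + (-4)² + (4)²) = √(40.5744) ≈ 6.3698,  v_1 = u/||u|| ≈ (0.4597, -0.628, 0.628) (||v_1|| = 1).

λ_1 = 9.4641,  λ_2 = 8,  λ_3 = 2.5359;  v_1 ≈ (0.4597, -0.628, 0.628)
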